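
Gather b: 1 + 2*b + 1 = 2*b + 2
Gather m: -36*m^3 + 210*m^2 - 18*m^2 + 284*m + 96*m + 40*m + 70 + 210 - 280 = -36*m^3 + 192*m^2 + 420*m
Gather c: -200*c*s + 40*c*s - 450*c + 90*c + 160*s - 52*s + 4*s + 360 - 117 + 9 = c*(-160*s - 360) + 112*s + 252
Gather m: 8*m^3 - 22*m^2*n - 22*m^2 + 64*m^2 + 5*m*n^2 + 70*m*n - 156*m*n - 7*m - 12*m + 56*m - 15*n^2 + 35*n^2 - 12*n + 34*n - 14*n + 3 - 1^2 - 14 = 8*m^3 + m^2*(42 - 22*n) + m*(5*n^2 - 86*n + 37) + 20*n^2 + 8*n - 12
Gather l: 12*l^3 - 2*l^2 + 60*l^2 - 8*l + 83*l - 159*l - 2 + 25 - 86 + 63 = 12*l^3 + 58*l^2 - 84*l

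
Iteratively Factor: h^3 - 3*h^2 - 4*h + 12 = (h - 3)*(h^2 - 4) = (h - 3)*(h + 2)*(h - 2)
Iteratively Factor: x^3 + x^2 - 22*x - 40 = (x - 5)*(x^2 + 6*x + 8) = (x - 5)*(x + 4)*(x + 2)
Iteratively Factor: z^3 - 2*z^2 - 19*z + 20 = (z + 4)*(z^2 - 6*z + 5) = (z - 5)*(z + 4)*(z - 1)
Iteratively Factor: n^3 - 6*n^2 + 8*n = (n - 4)*(n^2 - 2*n) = n*(n - 4)*(n - 2)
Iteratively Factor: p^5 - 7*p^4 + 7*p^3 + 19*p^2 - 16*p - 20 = (p - 2)*(p^4 - 5*p^3 - 3*p^2 + 13*p + 10) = (p - 2)*(p + 1)*(p^3 - 6*p^2 + 3*p + 10) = (p - 2)^2*(p + 1)*(p^2 - 4*p - 5) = (p - 2)^2*(p + 1)^2*(p - 5)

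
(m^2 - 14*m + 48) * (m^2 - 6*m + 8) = m^4 - 20*m^3 + 140*m^2 - 400*m + 384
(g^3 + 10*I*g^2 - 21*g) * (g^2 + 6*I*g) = g^5 + 16*I*g^4 - 81*g^3 - 126*I*g^2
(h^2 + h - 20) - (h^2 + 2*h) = -h - 20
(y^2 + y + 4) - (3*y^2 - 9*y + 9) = -2*y^2 + 10*y - 5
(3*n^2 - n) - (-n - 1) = 3*n^2 + 1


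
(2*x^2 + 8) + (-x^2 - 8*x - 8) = x^2 - 8*x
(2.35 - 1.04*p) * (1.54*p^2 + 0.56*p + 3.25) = -1.6016*p^3 + 3.0366*p^2 - 2.064*p + 7.6375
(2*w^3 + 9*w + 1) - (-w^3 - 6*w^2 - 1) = 3*w^3 + 6*w^2 + 9*w + 2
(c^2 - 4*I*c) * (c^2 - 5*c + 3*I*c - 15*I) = c^4 - 5*c^3 - I*c^3 + 12*c^2 + 5*I*c^2 - 60*c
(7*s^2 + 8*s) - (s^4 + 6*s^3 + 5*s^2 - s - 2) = -s^4 - 6*s^3 + 2*s^2 + 9*s + 2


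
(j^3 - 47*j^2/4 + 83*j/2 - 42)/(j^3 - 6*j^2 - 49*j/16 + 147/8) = 4*(j - 4)/(4*j + 7)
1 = 1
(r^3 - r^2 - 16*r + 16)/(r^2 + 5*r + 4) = (r^2 - 5*r + 4)/(r + 1)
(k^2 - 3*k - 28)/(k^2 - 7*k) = (k + 4)/k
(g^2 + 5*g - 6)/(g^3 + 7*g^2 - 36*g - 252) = (g - 1)/(g^2 + g - 42)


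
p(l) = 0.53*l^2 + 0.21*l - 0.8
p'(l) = 1.06*l + 0.21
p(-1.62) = 0.25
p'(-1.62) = -1.51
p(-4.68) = 9.83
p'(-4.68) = -4.75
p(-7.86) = 30.29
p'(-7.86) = -8.12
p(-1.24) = -0.25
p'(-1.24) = -1.10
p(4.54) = 11.08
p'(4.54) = 5.02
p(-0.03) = -0.81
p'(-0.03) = 0.18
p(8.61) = 40.30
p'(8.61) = 9.34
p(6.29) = 21.49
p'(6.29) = 6.88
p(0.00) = -0.80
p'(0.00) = 0.21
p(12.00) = 78.04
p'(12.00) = 12.93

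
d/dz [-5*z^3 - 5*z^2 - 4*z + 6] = -15*z^2 - 10*z - 4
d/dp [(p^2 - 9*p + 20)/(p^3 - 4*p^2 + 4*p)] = (-p^3 + 16*p^2 - 60*p + 40)/(p^2*(p^3 - 6*p^2 + 12*p - 8))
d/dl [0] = 0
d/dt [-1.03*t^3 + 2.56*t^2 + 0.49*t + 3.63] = -3.09*t^2 + 5.12*t + 0.49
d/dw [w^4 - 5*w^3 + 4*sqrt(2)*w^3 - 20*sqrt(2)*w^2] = w*(4*w^2 - 15*w + 12*sqrt(2)*w - 40*sqrt(2))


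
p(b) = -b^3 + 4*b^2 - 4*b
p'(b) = -3*b^2 + 8*b - 4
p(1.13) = -0.86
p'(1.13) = 1.21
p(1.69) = -0.16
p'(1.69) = 0.95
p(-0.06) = 0.25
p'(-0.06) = -4.49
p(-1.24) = 13.02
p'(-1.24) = -18.53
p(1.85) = -0.04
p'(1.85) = 0.53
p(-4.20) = 161.45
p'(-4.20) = -90.52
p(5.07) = -47.78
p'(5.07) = -40.55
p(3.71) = -10.85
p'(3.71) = -15.61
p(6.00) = -96.00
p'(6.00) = -64.00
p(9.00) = -441.00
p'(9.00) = -175.00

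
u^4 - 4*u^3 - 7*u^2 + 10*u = u*(u - 5)*(u - 1)*(u + 2)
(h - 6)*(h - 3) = h^2 - 9*h + 18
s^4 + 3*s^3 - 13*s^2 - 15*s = s*(s - 3)*(s + 1)*(s + 5)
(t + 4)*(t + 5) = t^2 + 9*t + 20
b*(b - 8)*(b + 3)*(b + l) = b^4 + b^3*l - 5*b^3 - 5*b^2*l - 24*b^2 - 24*b*l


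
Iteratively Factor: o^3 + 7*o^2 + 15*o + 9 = (o + 3)*(o^2 + 4*o + 3) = (o + 3)^2*(o + 1)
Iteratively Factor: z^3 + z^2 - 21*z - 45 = (z - 5)*(z^2 + 6*z + 9) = (z - 5)*(z + 3)*(z + 3)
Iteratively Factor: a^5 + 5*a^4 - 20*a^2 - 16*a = (a - 2)*(a^4 + 7*a^3 + 14*a^2 + 8*a) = (a - 2)*(a + 1)*(a^3 + 6*a^2 + 8*a) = a*(a - 2)*(a + 1)*(a^2 + 6*a + 8) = a*(a - 2)*(a + 1)*(a + 2)*(a + 4)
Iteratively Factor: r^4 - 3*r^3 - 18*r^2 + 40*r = (r - 5)*(r^3 + 2*r^2 - 8*r) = (r - 5)*(r + 4)*(r^2 - 2*r) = (r - 5)*(r - 2)*(r + 4)*(r)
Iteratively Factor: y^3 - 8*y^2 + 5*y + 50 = (y + 2)*(y^2 - 10*y + 25) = (y - 5)*(y + 2)*(y - 5)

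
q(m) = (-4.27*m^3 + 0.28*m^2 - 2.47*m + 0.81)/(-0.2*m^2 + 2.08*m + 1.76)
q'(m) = (0.4*m - 2.08)*(-4.27*m^3 + 0.28*m^2 - 2.47*m + 0.81)/(-0.2*m^2 + 2.08*m + 1.76)^2 + (-12.81*m^2 + 0.56*m - 2.47)/(-0.2*m^2 + 2.08*m + 1.76)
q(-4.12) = -30.81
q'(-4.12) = 10.52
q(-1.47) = -10.76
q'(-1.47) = 1.31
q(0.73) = -0.79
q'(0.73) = -2.36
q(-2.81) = -18.49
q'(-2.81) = 8.12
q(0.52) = -0.36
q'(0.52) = -1.78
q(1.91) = -6.52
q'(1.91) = -7.90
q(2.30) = -10.09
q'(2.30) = -10.43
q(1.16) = -2.14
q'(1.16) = -4.00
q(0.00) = 0.46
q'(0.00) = -1.95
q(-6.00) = -52.90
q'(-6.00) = 12.83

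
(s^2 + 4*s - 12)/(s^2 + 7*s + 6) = (s - 2)/(s + 1)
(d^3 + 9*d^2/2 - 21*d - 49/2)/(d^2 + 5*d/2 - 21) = (d^2 + 8*d + 7)/(d + 6)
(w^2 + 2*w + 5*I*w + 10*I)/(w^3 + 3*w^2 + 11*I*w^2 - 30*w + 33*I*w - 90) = (w + 2)/(w^2 + w*(3 + 6*I) + 18*I)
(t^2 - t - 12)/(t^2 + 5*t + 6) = (t - 4)/(t + 2)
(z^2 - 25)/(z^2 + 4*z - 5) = (z - 5)/(z - 1)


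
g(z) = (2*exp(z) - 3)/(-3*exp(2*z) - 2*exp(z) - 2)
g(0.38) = 0.01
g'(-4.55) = -0.03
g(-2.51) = 1.30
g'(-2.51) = -0.19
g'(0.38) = -0.27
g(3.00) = -0.03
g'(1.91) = 0.04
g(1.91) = -0.07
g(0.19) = 0.07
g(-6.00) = 1.49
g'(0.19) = -0.36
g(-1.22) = 0.84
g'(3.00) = 0.03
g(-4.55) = 1.47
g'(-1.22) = -0.54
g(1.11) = -0.09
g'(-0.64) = -0.62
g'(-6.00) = -0.00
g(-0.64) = 0.50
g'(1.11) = -0.02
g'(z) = (2*exp(z) - 3)*(6*exp(2*z) + 2*exp(z))/(-3*exp(2*z) - 2*exp(z) - 2)^2 + 2*exp(z)/(-3*exp(2*z) - 2*exp(z) - 2) = (6*exp(2*z) - 18*exp(z) - 10)*exp(z)/(9*exp(4*z) + 12*exp(3*z) + 16*exp(2*z) + 8*exp(z) + 4)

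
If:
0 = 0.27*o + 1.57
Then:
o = -5.81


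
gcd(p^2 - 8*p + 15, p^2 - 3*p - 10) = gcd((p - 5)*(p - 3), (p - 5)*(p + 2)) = p - 5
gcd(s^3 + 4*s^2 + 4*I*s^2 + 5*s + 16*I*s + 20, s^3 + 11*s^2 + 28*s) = s + 4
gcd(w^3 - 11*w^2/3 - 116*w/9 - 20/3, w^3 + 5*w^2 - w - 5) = 1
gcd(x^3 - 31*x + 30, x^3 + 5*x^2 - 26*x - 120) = x^2 + x - 30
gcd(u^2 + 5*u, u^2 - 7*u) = u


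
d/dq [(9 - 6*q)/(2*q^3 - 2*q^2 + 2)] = 3*(-2*q^3 + 2*q^2 + q*(2*q - 3)*(3*q - 2) - 2)/(2*(q^3 - q^2 + 1)^2)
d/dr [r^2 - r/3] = 2*r - 1/3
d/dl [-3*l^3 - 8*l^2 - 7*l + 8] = -9*l^2 - 16*l - 7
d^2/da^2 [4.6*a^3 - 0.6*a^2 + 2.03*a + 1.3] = 27.6*a - 1.2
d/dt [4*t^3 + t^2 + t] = 12*t^2 + 2*t + 1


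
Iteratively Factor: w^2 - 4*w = (w - 4)*(w)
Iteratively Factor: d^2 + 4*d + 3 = (d + 1)*(d + 3)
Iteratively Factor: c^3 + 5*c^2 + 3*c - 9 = (c + 3)*(c^2 + 2*c - 3) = (c + 3)^2*(c - 1)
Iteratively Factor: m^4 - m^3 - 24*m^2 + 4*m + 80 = (m + 2)*(m^3 - 3*m^2 - 18*m + 40) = (m + 2)*(m + 4)*(m^2 - 7*m + 10) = (m - 5)*(m + 2)*(m + 4)*(m - 2)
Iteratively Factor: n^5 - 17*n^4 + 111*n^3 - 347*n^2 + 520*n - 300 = (n - 5)*(n^4 - 12*n^3 + 51*n^2 - 92*n + 60) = (n - 5)^2*(n^3 - 7*n^2 + 16*n - 12) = (n - 5)^2*(n - 3)*(n^2 - 4*n + 4) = (n - 5)^2*(n - 3)*(n - 2)*(n - 2)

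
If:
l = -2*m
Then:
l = -2*m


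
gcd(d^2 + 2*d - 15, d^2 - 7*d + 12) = d - 3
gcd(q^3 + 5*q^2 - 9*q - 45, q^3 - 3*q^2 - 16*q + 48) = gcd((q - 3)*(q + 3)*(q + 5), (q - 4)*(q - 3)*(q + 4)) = q - 3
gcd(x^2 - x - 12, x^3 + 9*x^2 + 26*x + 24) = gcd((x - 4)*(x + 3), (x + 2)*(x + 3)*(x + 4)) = x + 3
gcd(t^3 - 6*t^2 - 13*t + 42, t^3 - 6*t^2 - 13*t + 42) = t^3 - 6*t^2 - 13*t + 42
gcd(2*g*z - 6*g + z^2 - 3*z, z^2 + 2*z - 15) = z - 3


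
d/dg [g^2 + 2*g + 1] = 2*g + 2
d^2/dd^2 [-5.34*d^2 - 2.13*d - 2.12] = -10.6800000000000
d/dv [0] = 0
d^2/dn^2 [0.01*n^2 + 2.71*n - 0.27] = 0.0200000000000000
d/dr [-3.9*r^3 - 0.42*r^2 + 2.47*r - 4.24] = -11.7*r^2 - 0.84*r + 2.47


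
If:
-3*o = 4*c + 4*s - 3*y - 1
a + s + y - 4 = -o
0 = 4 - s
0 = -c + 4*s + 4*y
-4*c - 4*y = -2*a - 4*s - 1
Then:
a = 111/4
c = 177/10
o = -1127/40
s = 4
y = 17/40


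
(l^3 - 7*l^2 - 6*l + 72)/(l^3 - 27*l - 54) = (l - 4)/(l + 3)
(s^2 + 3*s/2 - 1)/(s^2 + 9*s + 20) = (s^2 + 3*s/2 - 1)/(s^2 + 9*s + 20)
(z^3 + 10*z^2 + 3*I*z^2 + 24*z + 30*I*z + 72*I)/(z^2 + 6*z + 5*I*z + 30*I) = (z^2 + z*(4 + 3*I) + 12*I)/(z + 5*I)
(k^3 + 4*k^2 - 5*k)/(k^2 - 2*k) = (k^2 + 4*k - 5)/(k - 2)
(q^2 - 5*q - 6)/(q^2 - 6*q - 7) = (q - 6)/(q - 7)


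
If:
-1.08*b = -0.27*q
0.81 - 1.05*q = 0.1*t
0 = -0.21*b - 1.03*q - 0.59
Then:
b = -0.14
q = -0.55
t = 13.82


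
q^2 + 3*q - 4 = (q - 1)*(q + 4)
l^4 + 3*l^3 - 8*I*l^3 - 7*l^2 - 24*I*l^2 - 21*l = l*(l + 3)*(l - 7*I)*(l - I)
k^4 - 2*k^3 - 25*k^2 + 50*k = k*(k - 5)*(k - 2)*(k + 5)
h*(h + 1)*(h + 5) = h^3 + 6*h^2 + 5*h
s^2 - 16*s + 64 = (s - 8)^2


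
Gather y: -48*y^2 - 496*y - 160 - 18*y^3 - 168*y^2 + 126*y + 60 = -18*y^3 - 216*y^2 - 370*y - 100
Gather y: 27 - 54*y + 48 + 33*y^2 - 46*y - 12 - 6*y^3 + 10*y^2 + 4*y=-6*y^3 + 43*y^2 - 96*y + 63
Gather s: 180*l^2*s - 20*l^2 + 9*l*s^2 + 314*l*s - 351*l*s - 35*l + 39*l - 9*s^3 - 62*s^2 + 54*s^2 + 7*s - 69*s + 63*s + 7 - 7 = -20*l^2 + 4*l - 9*s^3 + s^2*(9*l - 8) + s*(180*l^2 - 37*l + 1)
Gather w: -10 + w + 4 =w - 6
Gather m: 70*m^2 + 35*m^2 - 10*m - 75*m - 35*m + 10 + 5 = 105*m^2 - 120*m + 15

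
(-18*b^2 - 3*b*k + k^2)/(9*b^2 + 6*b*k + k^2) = (-6*b + k)/(3*b + k)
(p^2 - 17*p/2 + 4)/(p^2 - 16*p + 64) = (p - 1/2)/(p - 8)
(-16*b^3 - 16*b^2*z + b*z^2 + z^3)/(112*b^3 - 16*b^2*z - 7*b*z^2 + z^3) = (b + z)/(-7*b + z)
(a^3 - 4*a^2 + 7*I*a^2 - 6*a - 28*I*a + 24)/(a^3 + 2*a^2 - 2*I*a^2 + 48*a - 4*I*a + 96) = (a^2 + a*(-4 + I) - 4*I)/(a^2 + a*(2 - 8*I) - 16*I)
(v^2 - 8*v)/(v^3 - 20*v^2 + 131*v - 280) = v/(v^2 - 12*v + 35)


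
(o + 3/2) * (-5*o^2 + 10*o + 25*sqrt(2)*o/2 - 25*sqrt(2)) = -5*o^3 + 5*o^2/2 + 25*sqrt(2)*o^2/2 - 25*sqrt(2)*o/4 + 15*o - 75*sqrt(2)/2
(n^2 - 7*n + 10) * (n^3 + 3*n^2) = n^5 - 4*n^4 - 11*n^3 + 30*n^2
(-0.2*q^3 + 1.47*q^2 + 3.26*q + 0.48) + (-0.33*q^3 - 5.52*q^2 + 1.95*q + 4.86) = -0.53*q^3 - 4.05*q^2 + 5.21*q + 5.34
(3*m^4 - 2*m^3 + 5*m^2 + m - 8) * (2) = 6*m^4 - 4*m^3 + 10*m^2 + 2*m - 16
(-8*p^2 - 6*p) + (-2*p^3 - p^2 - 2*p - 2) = -2*p^3 - 9*p^2 - 8*p - 2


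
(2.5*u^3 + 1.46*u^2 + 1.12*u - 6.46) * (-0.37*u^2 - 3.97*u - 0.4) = -0.925*u^5 - 10.4652*u^4 - 7.2106*u^3 - 2.6402*u^2 + 25.1982*u + 2.584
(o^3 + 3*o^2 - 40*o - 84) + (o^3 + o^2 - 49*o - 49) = 2*o^3 + 4*o^2 - 89*o - 133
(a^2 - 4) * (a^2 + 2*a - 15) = a^4 + 2*a^3 - 19*a^2 - 8*a + 60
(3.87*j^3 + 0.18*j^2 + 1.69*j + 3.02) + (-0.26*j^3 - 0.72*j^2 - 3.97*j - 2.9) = 3.61*j^3 - 0.54*j^2 - 2.28*j + 0.12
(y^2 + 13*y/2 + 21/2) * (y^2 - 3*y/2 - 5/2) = y^4 + 5*y^3 - 7*y^2/4 - 32*y - 105/4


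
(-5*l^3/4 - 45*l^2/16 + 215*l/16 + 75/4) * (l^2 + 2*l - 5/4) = -5*l^5/4 - 85*l^4/16 + 75*l^3/8 + 3145*l^2/64 + 1325*l/64 - 375/16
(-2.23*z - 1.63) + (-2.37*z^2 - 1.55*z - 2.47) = -2.37*z^2 - 3.78*z - 4.1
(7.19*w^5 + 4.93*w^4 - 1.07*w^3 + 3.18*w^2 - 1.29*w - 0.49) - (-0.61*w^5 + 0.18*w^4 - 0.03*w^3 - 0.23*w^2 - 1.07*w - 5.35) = 7.8*w^5 + 4.75*w^4 - 1.04*w^3 + 3.41*w^2 - 0.22*w + 4.86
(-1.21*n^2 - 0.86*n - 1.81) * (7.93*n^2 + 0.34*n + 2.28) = -9.5953*n^4 - 7.2312*n^3 - 17.4045*n^2 - 2.5762*n - 4.1268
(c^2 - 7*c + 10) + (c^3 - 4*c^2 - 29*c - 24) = c^3 - 3*c^2 - 36*c - 14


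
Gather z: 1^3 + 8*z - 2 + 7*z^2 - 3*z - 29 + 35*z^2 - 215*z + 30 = 42*z^2 - 210*z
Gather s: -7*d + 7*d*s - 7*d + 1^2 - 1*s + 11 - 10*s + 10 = -14*d + s*(7*d - 11) + 22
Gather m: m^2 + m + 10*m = m^2 + 11*m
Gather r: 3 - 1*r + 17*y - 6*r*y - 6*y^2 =r*(-6*y - 1) - 6*y^2 + 17*y + 3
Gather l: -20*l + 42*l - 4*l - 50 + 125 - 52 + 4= 18*l + 27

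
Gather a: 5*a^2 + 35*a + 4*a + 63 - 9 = 5*a^2 + 39*a + 54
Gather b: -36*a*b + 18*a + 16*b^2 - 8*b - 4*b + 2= 18*a + 16*b^2 + b*(-36*a - 12) + 2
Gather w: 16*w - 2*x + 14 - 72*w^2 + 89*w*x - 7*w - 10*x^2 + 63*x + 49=-72*w^2 + w*(89*x + 9) - 10*x^2 + 61*x + 63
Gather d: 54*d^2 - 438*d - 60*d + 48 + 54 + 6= 54*d^2 - 498*d + 108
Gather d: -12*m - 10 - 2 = -12*m - 12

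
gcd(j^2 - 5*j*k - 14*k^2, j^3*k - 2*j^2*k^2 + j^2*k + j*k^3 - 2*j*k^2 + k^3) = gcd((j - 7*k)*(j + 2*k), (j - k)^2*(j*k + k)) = 1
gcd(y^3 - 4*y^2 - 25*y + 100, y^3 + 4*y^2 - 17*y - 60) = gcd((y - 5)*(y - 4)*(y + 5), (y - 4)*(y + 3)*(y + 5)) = y^2 + y - 20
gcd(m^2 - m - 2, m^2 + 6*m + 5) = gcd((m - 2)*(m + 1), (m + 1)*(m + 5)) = m + 1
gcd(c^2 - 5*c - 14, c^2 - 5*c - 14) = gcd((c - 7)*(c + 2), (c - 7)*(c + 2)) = c^2 - 5*c - 14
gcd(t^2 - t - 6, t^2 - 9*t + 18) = t - 3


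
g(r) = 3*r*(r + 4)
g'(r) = 6*r + 12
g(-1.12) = -9.68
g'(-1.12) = 5.28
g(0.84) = 12.20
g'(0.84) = 17.04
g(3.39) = 75.16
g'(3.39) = 32.34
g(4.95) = 132.91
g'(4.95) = 41.70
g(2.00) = 36.00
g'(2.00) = 24.00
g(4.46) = 113.19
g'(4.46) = 38.76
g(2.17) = 40.17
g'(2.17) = 25.02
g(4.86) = 129.18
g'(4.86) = 41.16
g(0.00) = 0.00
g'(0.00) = 12.00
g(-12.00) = 288.00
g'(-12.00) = -60.00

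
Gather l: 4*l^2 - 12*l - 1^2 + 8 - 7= 4*l^2 - 12*l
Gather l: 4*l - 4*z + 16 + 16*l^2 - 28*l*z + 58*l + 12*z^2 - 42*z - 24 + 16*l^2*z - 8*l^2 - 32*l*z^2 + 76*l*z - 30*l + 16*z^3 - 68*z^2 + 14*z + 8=l^2*(16*z + 8) + l*(-32*z^2 + 48*z + 32) + 16*z^3 - 56*z^2 - 32*z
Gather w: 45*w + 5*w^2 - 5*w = 5*w^2 + 40*w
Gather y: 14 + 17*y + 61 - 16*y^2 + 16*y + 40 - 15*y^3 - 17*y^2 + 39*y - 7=-15*y^3 - 33*y^2 + 72*y + 108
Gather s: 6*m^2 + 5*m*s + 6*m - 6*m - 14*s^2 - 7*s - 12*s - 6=6*m^2 - 14*s^2 + s*(5*m - 19) - 6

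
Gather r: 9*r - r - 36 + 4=8*r - 32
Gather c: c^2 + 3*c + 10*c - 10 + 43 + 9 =c^2 + 13*c + 42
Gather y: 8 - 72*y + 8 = 16 - 72*y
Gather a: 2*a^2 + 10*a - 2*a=2*a^2 + 8*a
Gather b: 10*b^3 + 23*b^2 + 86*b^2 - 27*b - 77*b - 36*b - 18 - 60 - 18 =10*b^3 + 109*b^2 - 140*b - 96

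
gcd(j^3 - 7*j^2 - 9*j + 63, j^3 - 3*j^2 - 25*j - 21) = j^2 - 4*j - 21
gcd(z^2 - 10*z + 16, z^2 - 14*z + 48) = z - 8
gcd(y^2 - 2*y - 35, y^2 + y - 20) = y + 5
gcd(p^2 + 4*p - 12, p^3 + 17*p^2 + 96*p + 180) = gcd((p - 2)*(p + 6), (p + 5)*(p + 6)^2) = p + 6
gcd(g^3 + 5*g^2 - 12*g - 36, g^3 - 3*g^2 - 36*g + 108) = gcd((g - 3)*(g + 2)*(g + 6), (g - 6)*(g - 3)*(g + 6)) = g^2 + 3*g - 18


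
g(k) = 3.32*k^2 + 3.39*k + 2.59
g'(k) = 6.64*k + 3.39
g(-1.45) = 4.65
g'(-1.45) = -6.24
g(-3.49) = 31.20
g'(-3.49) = -19.78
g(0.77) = 7.17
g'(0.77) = 8.50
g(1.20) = 11.44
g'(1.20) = 11.36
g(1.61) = 16.65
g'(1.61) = 14.08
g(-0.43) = 1.75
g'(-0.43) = 0.53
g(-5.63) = 88.74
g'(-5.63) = -33.99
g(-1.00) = 2.52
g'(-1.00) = -3.25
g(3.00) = 42.64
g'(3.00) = 23.31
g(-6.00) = 101.77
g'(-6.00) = -36.45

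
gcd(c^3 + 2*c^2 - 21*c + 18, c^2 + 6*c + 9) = 1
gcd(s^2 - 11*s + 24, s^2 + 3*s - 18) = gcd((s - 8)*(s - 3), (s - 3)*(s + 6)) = s - 3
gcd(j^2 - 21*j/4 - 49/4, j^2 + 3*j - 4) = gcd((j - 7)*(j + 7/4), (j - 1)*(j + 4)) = 1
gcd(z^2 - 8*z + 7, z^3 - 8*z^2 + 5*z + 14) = z - 7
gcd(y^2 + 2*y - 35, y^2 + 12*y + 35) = y + 7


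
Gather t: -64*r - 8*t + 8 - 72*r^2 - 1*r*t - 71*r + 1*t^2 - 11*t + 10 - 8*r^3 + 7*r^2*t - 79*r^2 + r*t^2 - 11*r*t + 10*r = -8*r^3 - 151*r^2 - 125*r + t^2*(r + 1) + t*(7*r^2 - 12*r - 19) + 18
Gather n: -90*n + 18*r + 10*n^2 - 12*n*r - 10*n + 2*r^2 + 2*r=10*n^2 + n*(-12*r - 100) + 2*r^2 + 20*r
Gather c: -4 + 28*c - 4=28*c - 8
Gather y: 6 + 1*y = y + 6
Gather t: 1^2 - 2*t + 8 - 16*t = 9 - 18*t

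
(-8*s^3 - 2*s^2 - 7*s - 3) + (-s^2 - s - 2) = -8*s^3 - 3*s^2 - 8*s - 5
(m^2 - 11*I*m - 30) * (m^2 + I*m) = m^4 - 10*I*m^3 - 19*m^2 - 30*I*m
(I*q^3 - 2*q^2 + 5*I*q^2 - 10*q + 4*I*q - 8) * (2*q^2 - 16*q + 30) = 2*I*q^5 - 4*q^4 - 6*I*q^4 + 12*q^3 - 42*I*q^3 + 84*q^2 + 86*I*q^2 - 172*q + 120*I*q - 240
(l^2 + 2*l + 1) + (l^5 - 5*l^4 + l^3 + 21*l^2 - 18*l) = l^5 - 5*l^4 + l^3 + 22*l^2 - 16*l + 1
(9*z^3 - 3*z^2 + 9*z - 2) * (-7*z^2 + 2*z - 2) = -63*z^5 + 39*z^4 - 87*z^3 + 38*z^2 - 22*z + 4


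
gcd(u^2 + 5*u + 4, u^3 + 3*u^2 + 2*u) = u + 1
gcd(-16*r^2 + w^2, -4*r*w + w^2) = 4*r - w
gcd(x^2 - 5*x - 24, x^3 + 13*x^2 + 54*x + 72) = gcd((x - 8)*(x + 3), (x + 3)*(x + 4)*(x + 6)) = x + 3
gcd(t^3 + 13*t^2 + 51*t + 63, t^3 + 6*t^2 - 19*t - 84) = t^2 + 10*t + 21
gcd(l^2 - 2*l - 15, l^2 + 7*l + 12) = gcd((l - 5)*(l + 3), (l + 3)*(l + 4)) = l + 3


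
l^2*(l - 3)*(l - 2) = l^4 - 5*l^3 + 6*l^2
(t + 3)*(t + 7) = t^2 + 10*t + 21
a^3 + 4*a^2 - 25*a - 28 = (a - 4)*(a + 1)*(a + 7)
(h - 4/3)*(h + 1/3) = h^2 - h - 4/9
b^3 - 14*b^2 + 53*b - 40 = (b - 8)*(b - 5)*(b - 1)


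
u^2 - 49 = (u - 7)*(u + 7)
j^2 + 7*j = j*(j + 7)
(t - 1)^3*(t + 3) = t^4 - 6*t^2 + 8*t - 3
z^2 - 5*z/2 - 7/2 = (z - 7/2)*(z + 1)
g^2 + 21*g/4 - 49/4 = (g - 7/4)*(g + 7)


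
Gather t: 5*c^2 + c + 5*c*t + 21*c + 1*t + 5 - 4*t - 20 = 5*c^2 + 22*c + t*(5*c - 3) - 15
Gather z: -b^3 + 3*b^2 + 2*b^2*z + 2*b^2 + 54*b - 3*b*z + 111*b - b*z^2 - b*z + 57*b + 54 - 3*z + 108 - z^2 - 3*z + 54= -b^3 + 5*b^2 + 222*b + z^2*(-b - 1) + z*(2*b^2 - 4*b - 6) + 216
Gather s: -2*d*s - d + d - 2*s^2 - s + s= -2*d*s - 2*s^2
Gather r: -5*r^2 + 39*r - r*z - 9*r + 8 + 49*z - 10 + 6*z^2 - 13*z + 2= -5*r^2 + r*(30 - z) + 6*z^2 + 36*z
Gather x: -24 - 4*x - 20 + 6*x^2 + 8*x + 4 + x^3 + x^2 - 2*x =x^3 + 7*x^2 + 2*x - 40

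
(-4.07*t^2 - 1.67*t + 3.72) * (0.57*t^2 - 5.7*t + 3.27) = -2.3199*t^4 + 22.2471*t^3 - 1.6695*t^2 - 26.6649*t + 12.1644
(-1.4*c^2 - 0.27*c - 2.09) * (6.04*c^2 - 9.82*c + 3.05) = -8.456*c^4 + 12.1172*c^3 - 14.2422*c^2 + 19.7003*c - 6.3745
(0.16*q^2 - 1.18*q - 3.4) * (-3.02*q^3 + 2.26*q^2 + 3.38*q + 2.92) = -0.4832*q^5 + 3.9252*q^4 + 8.142*q^3 - 11.2052*q^2 - 14.9376*q - 9.928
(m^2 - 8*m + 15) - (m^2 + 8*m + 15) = -16*m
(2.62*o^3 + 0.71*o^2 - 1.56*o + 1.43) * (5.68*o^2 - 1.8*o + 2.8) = 14.8816*o^5 - 0.6832*o^4 - 2.8028*o^3 + 12.9184*o^2 - 6.942*o + 4.004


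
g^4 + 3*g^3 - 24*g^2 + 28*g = g*(g - 2)^2*(g + 7)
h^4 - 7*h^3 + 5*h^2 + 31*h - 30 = (h - 5)*(h - 3)*(h - 1)*(h + 2)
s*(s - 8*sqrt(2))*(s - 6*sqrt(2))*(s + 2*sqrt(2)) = s^4 - 12*sqrt(2)*s^3 + 40*s^2 + 192*sqrt(2)*s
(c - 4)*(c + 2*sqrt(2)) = c^2 - 4*c + 2*sqrt(2)*c - 8*sqrt(2)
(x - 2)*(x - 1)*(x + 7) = x^3 + 4*x^2 - 19*x + 14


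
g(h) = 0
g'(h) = 0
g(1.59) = 0.00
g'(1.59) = 0.00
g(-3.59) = 0.00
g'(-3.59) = 0.00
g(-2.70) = 0.00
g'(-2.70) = 0.00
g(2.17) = 0.00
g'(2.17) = 0.00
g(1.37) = 0.00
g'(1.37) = 0.00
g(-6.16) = 0.00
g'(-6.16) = 0.00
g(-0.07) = 0.00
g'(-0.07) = 0.00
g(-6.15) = 0.00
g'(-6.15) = 0.00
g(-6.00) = 0.00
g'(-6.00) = 0.00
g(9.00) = 0.00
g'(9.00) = 0.00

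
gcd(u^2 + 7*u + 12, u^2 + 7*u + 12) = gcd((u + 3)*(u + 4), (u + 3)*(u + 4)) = u^2 + 7*u + 12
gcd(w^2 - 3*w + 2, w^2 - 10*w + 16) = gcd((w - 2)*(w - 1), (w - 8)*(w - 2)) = w - 2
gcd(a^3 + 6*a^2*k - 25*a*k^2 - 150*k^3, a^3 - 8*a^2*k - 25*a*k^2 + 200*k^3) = a^2 - 25*k^2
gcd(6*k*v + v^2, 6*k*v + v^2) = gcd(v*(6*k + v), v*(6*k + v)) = 6*k*v + v^2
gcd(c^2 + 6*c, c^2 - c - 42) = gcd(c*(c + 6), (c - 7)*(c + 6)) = c + 6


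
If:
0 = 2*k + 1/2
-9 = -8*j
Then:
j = 9/8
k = -1/4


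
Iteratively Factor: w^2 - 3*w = (w)*(w - 3)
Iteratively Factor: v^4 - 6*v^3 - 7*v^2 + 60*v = (v - 4)*(v^3 - 2*v^2 - 15*v) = v*(v - 4)*(v^2 - 2*v - 15) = v*(v - 5)*(v - 4)*(v + 3)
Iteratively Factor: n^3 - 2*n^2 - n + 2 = (n - 2)*(n^2 - 1) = (n - 2)*(n - 1)*(n + 1)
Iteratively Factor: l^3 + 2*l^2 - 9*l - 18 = (l + 3)*(l^2 - l - 6) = (l + 2)*(l + 3)*(l - 3)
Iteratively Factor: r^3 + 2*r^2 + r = (r + 1)*(r^2 + r) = (r + 1)^2*(r)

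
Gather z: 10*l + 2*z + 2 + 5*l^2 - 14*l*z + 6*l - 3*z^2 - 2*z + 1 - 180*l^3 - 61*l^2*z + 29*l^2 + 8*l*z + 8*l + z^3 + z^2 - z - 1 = -180*l^3 + 34*l^2 + 24*l + z^3 - 2*z^2 + z*(-61*l^2 - 6*l - 1) + 2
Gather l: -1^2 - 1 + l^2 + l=l^2 + l - 2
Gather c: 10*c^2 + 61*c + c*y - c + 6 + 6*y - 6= 10*c^2 + c*(y + 60) + 6*y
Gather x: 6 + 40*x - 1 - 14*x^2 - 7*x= -14*x^2 + 33*x + 5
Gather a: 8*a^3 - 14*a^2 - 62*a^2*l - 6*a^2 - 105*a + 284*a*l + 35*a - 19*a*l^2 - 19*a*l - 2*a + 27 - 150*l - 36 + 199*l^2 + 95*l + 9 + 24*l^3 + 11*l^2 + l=8*a^3 + a^2*(-62*l - 20) + a*(-19*l^2 + 265*l - 72) + 24*l^3 + 210*l^2 - 54*l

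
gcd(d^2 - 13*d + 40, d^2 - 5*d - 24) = d - 8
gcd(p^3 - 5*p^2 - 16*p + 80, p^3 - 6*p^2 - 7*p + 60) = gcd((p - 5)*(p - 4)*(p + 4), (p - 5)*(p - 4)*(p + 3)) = p^2 - 9*p + 20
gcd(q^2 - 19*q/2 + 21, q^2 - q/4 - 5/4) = 1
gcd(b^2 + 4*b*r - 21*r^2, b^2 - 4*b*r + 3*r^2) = -b + 3*r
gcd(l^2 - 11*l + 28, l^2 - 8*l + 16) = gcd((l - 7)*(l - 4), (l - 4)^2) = l - 4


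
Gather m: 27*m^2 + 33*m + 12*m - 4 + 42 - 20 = 27*m^2 + 45*m + 18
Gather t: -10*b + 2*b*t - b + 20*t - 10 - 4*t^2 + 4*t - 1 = -11*b - 4*t^2 + t*(2*b + 24) - 11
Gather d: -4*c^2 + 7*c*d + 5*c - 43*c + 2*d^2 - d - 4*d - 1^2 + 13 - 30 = -4*c^2 - 38*c + 2*d^2 + d*(7*c - 5) - 18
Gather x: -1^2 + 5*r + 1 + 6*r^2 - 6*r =6*r^2 - r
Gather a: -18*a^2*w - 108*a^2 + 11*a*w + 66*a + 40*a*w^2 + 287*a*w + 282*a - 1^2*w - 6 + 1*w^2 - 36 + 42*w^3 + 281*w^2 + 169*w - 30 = a^2*(-18*w - 108) + a*(40*w^2 + 298*w + 348) + 42*w^3 + 282*w^2 + 168*w - 72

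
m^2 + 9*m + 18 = (m + 3)*(m + 6)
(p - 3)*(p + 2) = p^2 - p - 6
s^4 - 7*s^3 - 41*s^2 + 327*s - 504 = (s - 8)*(s - 3)^2*(s + 7)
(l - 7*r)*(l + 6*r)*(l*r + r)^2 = l^4*r^2 - l^3*r^3 + 2*l^3*r^2 - 42*l^2*r^4 - 2*l^2*r^3 + l^2*r^2 - 84*l*r^4 - l*r^3 - 42*r^4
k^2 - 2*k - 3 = (k - 3)*(k + 1)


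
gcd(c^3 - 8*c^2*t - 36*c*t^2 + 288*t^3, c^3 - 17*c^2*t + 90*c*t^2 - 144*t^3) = c^2 - 14*c*t + 48*t^2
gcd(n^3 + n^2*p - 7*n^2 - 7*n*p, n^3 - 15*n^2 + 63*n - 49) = n - 7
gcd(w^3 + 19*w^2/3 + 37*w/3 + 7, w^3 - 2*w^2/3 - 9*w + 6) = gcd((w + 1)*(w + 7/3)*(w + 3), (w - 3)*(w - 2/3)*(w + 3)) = w + 3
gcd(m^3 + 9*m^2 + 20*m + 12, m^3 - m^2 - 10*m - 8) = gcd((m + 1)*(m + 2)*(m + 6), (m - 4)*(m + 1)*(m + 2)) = m^2 + 3*m + 2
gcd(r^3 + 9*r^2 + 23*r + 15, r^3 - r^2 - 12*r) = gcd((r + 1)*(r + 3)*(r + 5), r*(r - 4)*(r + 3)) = r + 3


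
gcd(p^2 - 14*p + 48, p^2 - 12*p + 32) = p - 8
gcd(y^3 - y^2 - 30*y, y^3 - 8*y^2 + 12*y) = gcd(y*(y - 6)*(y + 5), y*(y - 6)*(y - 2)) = y^2 - 6*y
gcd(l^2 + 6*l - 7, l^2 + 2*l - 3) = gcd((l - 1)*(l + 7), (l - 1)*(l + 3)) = l - 1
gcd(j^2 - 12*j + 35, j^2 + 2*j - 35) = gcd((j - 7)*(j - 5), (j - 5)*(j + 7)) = j - 5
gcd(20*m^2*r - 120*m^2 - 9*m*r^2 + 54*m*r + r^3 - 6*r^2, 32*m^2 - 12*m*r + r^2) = -4*m + r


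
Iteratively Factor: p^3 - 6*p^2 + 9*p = (p)*(p^2 - 6*p + 9) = p*(p - 3)*(p - 3)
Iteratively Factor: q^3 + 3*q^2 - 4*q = (q)*(q^2 + 3*q - 4) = q*(q - 1)*(q + 4)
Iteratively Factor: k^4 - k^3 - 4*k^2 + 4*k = (k - 2)*(k^3 + k^2 - 2*k) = k*(k - 2)*(k^2 + k - 2) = k*(k - 2)*(k - 1)*(k + 2)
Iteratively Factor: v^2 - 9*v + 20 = (v - 5)*(v - 4)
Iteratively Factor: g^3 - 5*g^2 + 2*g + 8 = (g + 1)*(g^2 - 6*g + 8) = (g - 4)*(g + 1)*(g - 2)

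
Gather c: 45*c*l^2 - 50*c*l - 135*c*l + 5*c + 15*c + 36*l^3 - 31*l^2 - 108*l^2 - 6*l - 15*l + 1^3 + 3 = c*(45*l^2 - 185*l + 20) + 36*l^3 - 139*l^2 - 21*l + 4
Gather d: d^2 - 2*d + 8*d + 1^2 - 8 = d^2 + 6*d - 7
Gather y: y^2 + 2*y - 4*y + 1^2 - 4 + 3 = y^2 - 2*y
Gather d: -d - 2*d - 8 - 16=-3*d - 24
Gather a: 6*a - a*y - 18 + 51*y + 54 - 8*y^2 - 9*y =a*(6 - y) - 8*y^2 + 42*y + 36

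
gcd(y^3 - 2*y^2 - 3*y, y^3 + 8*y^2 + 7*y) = y^2 + y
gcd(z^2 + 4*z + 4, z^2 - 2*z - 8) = z + 2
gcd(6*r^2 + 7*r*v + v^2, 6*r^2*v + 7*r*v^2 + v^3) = 6*r^2 + 7*r*v + v^2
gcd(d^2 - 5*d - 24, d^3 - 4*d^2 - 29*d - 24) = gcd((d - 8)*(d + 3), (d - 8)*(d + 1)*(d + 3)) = d^2 - 5*d - 24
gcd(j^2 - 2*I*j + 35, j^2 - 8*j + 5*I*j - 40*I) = j + 5*I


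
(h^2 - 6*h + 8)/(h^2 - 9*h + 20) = (h - 2)/(h - 5)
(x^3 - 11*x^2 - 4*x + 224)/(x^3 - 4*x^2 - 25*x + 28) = (x - 8)/(x - 1)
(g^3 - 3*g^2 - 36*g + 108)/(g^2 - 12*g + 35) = (g^3 - 3*g^2 - 36*g + 108)/(g^2 - 12*g + 35)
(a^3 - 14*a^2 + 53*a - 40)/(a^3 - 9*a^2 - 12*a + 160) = (a - 1)/(a + 4)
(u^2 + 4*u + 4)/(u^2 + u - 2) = (u + 2)/(u - 1)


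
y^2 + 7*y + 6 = (y + 1)*(y + 6)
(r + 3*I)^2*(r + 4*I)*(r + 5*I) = r^4 + 15*I*r^3 - 83*r^2 - 201*I*r + 180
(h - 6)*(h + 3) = h^2 - 3*h - 18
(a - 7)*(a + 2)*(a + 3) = a^3 - 2*a^2 - 29*a - 42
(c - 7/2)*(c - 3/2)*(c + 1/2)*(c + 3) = c^4 - 3*c^3/2 - 43*c^2/4 + 87*c/8 + 63/8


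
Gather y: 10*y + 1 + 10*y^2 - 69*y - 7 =10*y^2 - 59*y - 6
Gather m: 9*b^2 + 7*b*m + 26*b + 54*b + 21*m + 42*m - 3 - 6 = 9*b^2 + 80*b + m*(7*b + 63) - 9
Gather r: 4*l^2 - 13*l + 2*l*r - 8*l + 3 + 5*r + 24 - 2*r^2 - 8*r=4*l^2 - 21*l - 2*r^2 + r*(2*l - 3) + 27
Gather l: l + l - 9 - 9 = 2*l - 18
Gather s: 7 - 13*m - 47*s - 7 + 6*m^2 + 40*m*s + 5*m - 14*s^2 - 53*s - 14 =6*m^2 - 8*m - 14*s^2 + s*(40*m - 100) - 14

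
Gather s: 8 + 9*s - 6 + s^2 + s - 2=s^2 + 10*s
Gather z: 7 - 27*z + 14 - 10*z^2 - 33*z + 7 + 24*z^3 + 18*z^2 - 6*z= 24*z^3 + 8*z^2 - 66*z + 28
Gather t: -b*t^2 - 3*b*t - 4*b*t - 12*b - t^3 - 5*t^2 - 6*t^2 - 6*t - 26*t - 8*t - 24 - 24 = -12*b - t^3 + t^2*(-b - 11) + t*(-7*b - 40) - 48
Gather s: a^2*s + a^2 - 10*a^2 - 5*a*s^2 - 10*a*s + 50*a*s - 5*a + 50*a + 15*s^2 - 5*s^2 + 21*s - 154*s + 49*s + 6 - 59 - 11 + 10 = -9*a^2 + 45*a + s^2*(10 - 5*a) + s*(a^2 + 40*a - 84) - 54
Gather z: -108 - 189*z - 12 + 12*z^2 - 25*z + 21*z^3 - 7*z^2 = 21*z^3 + 5*z^2 - 214*z - 120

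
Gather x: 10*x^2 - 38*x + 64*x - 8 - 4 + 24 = 10*x^2 + 26*x + 12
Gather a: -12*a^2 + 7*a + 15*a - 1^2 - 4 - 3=-12*a^2 + 22*a - 8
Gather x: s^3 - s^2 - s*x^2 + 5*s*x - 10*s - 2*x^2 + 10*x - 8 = s^3 - s^2 - 10*s + x^2*(-s - 2) + x*(5*s + 10) - 8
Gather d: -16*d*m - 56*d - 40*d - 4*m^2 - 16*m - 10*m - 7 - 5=d*(-16*m - 96) - 4*m^2 - 26*m - 12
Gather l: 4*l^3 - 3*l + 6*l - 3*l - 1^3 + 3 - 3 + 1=4*l^3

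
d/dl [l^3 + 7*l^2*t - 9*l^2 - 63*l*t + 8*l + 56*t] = 3*l^2 + 14*l*t - 18*l - 63*t + 8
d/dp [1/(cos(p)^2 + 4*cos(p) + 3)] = 2*(cos(p) + 2)*sin(p)/(cos(p)^2 + 4*cos(p) + 3)^2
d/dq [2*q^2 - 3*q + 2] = 4*q - 3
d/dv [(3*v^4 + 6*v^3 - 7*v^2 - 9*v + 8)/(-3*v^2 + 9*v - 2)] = (-18*v^5 + 63*v^4 + 84*v^3 - 126*v^2 + 76*v - 54)/(9*v^4 - 54*v^3 + 93*v^2 - 36*v + 4)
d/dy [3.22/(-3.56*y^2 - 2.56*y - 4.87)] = (22.9264*y + 8.2432)/(3.56*y^2 + 2.56*y + 4.87)^2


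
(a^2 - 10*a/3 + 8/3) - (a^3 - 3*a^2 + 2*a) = -a^3 + 4*a^2 - 16*a/3 + 8/3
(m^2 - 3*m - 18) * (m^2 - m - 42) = m^4 - 4*m^3 - 57*m^2 + 144*m + 756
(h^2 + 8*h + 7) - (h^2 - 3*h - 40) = 11*h + 47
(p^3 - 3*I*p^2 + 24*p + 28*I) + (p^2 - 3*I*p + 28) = p^3 + p^2 - 3*I*p^2 + 24*p - 3*I*p + 28 + 28*I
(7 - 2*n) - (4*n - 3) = 10 - 6*n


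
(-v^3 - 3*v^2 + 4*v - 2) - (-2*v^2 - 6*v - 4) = -v^3 - v^2 + 10*v + 2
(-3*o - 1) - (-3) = 2 - 3*o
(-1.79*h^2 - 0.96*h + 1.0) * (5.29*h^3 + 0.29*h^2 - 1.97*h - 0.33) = -9.4691*h^5 - 5.5975*h^4 + 8.5379*h^3 + 2.7719*h^2 - 1.6532*h - 0.33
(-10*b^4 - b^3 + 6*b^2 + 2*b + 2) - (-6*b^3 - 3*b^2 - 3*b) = -10*b^4 + 5*b^3 + 9*b^2 + 5*b + 2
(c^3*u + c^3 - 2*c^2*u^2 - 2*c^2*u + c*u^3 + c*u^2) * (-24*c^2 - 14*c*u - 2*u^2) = -24*c^5*u - 24*c^5 + 34*c^4*u^2 + 34*c^4*u + 2*c^3*u^3 + 2*c^3*u^2 - 10*c^2*u^4 - 10*c^2*u^3 - 2*c*u^5 - 2*c*u^4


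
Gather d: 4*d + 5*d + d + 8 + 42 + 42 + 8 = 10*d + 100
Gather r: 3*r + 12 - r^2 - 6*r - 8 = -r^2 - 3*r + 4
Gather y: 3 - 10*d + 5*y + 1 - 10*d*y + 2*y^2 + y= -10*d + 2*y^2 + y*(6 - 10*d) + 4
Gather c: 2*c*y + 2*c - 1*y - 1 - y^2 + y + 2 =c*(2*y + 2) - y^2 + 1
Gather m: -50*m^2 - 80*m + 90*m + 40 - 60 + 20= -50*m^2 + 10*m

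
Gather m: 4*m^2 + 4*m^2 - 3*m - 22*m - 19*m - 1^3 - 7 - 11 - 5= 8*m^2 - 44*m - 24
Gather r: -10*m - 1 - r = -10*m - r - 1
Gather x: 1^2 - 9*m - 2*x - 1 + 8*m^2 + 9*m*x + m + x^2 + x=8*m^2 - 8*m + x^2 + x*(9*m - 1)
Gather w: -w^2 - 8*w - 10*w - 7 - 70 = -w^2 - 18*w - 77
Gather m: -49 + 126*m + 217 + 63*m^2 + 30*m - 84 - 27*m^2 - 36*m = 36*m^2 + 120*m + 84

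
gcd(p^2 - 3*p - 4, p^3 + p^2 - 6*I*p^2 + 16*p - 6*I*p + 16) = p + 1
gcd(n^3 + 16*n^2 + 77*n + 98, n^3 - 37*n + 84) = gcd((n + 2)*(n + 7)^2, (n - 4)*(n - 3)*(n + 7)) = n + 7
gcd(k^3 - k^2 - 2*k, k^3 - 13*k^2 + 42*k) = k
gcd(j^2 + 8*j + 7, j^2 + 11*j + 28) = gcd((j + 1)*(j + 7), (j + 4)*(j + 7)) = j + 7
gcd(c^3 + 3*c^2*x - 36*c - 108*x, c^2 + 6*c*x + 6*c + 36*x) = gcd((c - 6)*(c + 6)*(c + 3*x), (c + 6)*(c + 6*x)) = c + 6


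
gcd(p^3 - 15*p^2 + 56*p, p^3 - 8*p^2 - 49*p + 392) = p^2 - 15*p + 56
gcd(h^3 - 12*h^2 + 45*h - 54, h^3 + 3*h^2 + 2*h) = 1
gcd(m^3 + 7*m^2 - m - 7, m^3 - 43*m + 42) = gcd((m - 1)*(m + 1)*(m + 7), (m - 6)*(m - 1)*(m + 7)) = m^2 + 6*m - 7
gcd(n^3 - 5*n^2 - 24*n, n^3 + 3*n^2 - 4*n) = n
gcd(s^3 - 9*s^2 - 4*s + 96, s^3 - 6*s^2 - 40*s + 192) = s^2 - 12*s + 32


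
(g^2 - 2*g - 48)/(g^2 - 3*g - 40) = (g + 6)/(g + 5)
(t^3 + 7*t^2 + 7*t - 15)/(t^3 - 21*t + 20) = (t + 3)/(t - 4)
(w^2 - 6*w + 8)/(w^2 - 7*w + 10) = (w - 4)/(w - 5)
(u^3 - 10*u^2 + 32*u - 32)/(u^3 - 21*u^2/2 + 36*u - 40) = 2*(u - 2)/(2*u - 5)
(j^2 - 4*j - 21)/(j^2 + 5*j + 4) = (j^2 - 4*j - 21)/(j^2 + 5*j + 4)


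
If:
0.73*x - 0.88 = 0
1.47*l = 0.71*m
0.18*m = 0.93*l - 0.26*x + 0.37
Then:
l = -0.10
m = -0.21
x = 1.21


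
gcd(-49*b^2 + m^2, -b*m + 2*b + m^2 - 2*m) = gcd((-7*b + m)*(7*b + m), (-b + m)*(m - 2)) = 1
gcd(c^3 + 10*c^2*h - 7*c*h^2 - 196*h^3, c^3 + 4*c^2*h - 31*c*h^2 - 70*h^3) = c + 7*h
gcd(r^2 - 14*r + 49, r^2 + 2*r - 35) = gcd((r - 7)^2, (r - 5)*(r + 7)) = 1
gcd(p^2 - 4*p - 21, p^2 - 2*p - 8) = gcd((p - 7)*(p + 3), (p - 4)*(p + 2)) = 1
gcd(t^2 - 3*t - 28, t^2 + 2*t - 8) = t + 4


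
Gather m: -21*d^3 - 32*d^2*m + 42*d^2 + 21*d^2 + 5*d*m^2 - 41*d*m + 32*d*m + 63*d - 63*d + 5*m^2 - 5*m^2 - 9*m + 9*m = -21*d^3 + 63*d^2 + 5*d*m^2 + m*(-32*d^2 - 9*d)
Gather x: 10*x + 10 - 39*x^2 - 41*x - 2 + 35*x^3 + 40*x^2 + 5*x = 35*x^3 + x^2 - 26*x + 8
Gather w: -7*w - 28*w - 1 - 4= -35*w - 5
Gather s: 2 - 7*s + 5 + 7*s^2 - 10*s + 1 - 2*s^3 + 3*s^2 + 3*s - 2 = -2*s^3 + 10*s^2 - 14*s + 6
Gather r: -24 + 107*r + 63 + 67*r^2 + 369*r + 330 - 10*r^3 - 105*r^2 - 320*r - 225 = -10*r^3 - 38*r^2 + 156*r + 144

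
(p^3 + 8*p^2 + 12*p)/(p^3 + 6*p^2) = (p + 2)/p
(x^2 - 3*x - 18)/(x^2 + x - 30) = (x^2 - 3*x - 18)/(x^2 + x - 30)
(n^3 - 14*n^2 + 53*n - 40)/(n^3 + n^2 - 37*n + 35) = (n - 8)/(n + 7)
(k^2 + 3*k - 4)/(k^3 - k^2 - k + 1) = (k + 4)/(k^2 - 1)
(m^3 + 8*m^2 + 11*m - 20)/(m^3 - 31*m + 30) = (m^2 + 9*m + 20)/(m^2 + m - 30)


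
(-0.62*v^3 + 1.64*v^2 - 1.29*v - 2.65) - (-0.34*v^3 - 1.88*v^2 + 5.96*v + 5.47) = -0.28*v^3 + 3.52*v^2 - 7.25*v - 8.12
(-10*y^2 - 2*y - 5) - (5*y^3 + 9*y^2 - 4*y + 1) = -5*y^3 - 19*y^2 + 2*y - 6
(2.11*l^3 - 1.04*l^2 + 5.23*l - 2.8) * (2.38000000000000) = 5.0218*l^3 - 2.4752*l^2 + 12.4474*l - 6.664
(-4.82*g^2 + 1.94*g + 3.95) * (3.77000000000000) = -18.1714*g^2 + 7.3138*g + 14.8915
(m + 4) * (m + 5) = m^2 + 9*m + 20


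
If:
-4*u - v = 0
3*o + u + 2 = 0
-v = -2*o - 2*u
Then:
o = -3/4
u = 1/4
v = -1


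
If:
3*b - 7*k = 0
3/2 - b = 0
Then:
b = 3/2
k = 9/14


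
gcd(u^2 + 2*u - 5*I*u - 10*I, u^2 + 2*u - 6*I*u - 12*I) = u + 2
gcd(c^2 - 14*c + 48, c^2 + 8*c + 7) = 1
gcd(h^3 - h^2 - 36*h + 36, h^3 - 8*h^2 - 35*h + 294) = h + 6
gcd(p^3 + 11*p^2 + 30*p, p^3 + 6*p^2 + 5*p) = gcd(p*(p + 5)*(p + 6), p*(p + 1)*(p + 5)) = p^2 + 5*p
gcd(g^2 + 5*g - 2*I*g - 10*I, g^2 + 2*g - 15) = g + 5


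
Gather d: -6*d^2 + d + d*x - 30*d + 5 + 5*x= -6*d^2 + d*(x - 29) + 5*x + 5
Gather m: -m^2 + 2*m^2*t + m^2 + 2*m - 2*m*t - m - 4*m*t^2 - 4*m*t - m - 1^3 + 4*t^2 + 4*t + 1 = 2*m^2*t + m*(-4*t^2 - 6*t) + 4*t^2 + 4*t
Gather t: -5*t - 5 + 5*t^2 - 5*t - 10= 5*t^2 - 10*t - 15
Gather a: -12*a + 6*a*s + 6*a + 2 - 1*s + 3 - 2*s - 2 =a*(6*s - 6) - 3*s + 3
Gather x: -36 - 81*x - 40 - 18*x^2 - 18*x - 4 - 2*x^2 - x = -20*x^2 - 100*x - 80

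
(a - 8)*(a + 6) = a^2 - 2*a - 48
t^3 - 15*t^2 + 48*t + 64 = (t - 8)^2*(t + 1)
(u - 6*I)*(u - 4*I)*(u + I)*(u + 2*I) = u^4 - 7*I*u^3 + 4*u^2 - 52*I*u + 48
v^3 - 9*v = v*(v - 3)*(v + 3)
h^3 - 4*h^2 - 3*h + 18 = (h - 3)^2*(h + 2)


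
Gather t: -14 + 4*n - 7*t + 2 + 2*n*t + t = 4*n + t*(2*n - 6) - 12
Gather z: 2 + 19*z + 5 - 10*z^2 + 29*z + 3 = -10*z^2 + 48*z + 10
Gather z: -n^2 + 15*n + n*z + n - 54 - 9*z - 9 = -n^2 + 16*n + z*(n - 9) - 63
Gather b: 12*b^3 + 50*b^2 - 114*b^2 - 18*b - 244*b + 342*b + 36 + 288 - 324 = 12*b^3 - 64*b^2 + 80*b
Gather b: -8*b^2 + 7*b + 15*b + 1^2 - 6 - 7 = -8*b^2 + 22*b - 12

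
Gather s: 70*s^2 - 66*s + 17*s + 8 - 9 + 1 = 70*s^2 - 49*s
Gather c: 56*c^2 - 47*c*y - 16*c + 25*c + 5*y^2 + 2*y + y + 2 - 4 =56*c^2 + c*(9 - 47*y) + 5*y^2 + 3*y - 2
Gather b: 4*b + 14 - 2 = 4*b + 12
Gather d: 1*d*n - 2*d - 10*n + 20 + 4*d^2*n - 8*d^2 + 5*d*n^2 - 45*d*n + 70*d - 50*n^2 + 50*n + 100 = d^2*(4*n - 8) + d*(5*n^2 - 44*n + 68) - 50*n^2 + 40*n + 120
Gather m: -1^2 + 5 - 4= 0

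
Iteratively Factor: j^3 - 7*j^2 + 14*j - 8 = (j - 2)*(j^2 - 5*j + 4) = (j - 2)*(j - 1)*(j - 4)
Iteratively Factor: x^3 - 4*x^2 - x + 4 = (x + 1)*(x^2 - 5*x + 4) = (x - 4)*(x + 1)*(x - 1)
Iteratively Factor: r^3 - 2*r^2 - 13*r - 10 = (r - 5)*(r^2 + 3*r + 2) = (r - 5)*(r + 2)*(r + 1)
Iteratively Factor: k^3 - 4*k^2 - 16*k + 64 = (k + 4)*(k^2 - 8*k + 16) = (k - 4)*(k + 4)*(k - 4)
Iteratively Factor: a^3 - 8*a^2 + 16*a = (a - 4)*(a^2 - 4*a) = (a - 4)^2*(a)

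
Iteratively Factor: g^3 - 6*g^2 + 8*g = (g - 2)*(g^2 - 4*g) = g*(g - 2)*(g - 4)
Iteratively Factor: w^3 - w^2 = (w - 1)*(w^2) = w*(w - 1)*(w)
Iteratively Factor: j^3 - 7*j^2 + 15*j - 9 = (j - 3)*(j^2 - 4*j + 3) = (j - 3)^2*(j - 1)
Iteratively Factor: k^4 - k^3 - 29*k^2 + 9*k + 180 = (k + 4)*(k^3 - 5*k^2 - 9*k + 45) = (k + 3)*(k + 4)*(k^2 - 8*k + 15) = (k - 3)*(k + 3)*(k + 4)*(k - 5)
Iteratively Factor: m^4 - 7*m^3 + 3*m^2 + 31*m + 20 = (m - 4)*(m^3 - 3*m^2 - 9*m - 5) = (m - 4)*(m + 1)*(m^2 - 4*m - 5) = (m - 4)*(m + 1)^2*(m - 5)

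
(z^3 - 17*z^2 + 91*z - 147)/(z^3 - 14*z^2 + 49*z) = (z - 3)/z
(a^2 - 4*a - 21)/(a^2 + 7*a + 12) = (a - 7)/(a + 4)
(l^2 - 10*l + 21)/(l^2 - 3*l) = (l - 7)/l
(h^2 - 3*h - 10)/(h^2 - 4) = (h - 5)/(h - 2)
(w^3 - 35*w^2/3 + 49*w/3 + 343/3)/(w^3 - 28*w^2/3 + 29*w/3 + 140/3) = (3*w^2 - 14*w - 49)/(3*w^2 - 7*w - 20)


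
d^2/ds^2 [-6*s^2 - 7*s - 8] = -12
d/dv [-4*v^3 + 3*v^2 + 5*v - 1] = -12*v^2 + 6*v + 5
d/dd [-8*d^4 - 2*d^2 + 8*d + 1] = -32*d^3 - 4*d + 8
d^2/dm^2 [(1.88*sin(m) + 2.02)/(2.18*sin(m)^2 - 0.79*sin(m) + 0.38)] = (-8.93451199999999*sin(m)^5 - 41.637128*sin(m)^4 + 37.649908*sin(m)^3 + 62.467502*sin(m)^2 - 31.095292*sin(m) + 0.303380000000002)/(10.360232*sin(m)^6 - 11.263188*sin(m)^5 + 9.49935*sin(m)^4 - 4.419655*sin(m)^3 + 1.65585*sin(m)^2 - 0.342228*sin(m) + 0.054872)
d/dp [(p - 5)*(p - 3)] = 2*p - 8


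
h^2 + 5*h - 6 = (h - 1)*(h + 6)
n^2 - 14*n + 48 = (n - 8)*(n - 6)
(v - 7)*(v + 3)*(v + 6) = v^3 + 2*v^2 - 45*v - 126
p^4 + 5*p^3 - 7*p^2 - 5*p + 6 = (p - 1)^2*(p + 1)*(p + 6)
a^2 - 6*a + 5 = (a - 5)*(a - 1)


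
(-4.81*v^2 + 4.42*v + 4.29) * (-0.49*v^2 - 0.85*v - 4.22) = 2.3569*v^4 + 1.9227*v^3 + 14.4391*v^2 - 22.2989*v - 18.1038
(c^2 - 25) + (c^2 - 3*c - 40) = 2*c^2 - 3*c - 65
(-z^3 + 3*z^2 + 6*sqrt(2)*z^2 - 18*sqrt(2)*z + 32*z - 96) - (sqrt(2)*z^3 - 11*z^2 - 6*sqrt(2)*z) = -sqrt(2)*z^3 - z^3 + 6*sqrt(2)*z^2 + 14*z^2 - 12*sqrt(2)*z + 32*z - 96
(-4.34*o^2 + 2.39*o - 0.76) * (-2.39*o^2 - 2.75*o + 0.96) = 10.3726*o^4 + 6.2229*o^3 - 8.9225*o^2 + 4.3844*o - 0.7296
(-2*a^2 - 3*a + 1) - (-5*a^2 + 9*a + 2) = 3*a^2 - 12*a - 1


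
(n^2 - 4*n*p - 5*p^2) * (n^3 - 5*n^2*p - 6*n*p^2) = n^5 - 9*n^4*p + 9*n^3*p^2 + 49*n^2*p^3 + 30*n*p^4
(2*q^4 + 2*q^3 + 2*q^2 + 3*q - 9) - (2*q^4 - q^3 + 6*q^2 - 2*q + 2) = 3*q^3 - 4*q^2 + 5*q - 11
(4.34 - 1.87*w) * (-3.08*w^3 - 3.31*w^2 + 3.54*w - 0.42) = 5.7596*w^4 - 7.1775*w^3 - 20.9852*w^2 + 16.149*w - 1.8228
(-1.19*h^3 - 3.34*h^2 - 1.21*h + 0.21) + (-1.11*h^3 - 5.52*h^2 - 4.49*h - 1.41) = -2.3*h^3 - 8.86*h^2 - 5.7*h - 1.2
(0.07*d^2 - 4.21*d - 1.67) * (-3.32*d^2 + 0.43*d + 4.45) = -0.2324*d^4 + 14.0073*d^3 + 4.0456*d^2 - 19.4526*d - 7.4315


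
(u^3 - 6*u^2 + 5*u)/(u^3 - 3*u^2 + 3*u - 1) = u*(u - 5)/(u^2 - 2*u + 1)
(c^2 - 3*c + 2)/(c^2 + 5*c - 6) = (c - 2)/(c + 6)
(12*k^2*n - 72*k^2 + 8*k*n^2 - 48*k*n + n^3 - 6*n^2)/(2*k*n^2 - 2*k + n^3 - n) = (6*k*n - 36*k + n^2 - 6*n)/(n^2 - 1)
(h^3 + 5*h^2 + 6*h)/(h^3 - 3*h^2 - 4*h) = (h^2 + 5*h + 6)/(h^2 - 3*h - 4)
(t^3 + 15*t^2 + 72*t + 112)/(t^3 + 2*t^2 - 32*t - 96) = (t + 7)/(t - 6)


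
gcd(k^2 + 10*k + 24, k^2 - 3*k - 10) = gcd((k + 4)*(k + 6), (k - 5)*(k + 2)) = 1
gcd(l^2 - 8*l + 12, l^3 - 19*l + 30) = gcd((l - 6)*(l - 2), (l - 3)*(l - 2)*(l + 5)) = l - 2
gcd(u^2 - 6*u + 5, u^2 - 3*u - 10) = u - 5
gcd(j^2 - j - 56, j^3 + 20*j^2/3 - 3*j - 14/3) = j + 7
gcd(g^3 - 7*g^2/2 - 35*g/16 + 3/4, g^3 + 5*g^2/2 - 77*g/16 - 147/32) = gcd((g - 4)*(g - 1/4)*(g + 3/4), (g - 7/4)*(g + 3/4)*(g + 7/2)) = g + 3/4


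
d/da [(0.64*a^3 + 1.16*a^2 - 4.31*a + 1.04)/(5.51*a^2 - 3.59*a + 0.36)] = (3.5264*a^4 - 4.5952*a^3 + 20.2749*a^2 - 10.6256*a + 2.182)/(30.3601*a^4 - 39.5618*a^3 + 16.8553*a^2 - 2.5848*a + 0.1296)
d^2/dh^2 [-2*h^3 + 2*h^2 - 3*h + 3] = 4 - 12*h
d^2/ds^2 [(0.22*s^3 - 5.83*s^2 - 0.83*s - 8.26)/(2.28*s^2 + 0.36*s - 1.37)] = (-2.8421709430404e-14*s^4 + 2.372592*s^3 - 367.547256*s^2 - 53.756868*s - 76.44623)/(11.852352*s^6 + 5.614272*s^5 - 20.47896*s^4 - 6.70032*s^3 + 12.30534*s^2 + 2.027052*s - 2.571353)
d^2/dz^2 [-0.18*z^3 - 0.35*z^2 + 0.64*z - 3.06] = -1.08*z - 0.7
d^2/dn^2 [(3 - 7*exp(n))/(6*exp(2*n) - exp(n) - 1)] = (-252*exp(4*n) + 390*exp(3*n) - 306*exp(2*n) + 82*exp(n) - 10)*exp(n)/(216*exp(6*n) - 108*exp(5*n) - 90*exp(4*n) + 35*exp(3*n) + 15*exp(2*n) - 3*exp(n) - 1)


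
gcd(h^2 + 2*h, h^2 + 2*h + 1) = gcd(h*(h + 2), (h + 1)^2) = 1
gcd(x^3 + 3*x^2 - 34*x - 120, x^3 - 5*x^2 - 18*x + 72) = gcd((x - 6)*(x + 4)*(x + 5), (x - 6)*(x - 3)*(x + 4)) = x^2 - 2*x - 24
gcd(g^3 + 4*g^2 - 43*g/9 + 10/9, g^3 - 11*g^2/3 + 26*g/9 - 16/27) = g^2 - g + 2/9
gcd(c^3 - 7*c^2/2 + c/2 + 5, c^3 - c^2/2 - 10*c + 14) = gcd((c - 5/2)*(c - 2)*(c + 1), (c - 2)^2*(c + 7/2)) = c - 2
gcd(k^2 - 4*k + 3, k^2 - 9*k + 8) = k - 1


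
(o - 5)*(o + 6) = o^2 + o - 30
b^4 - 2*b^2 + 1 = (b - 1)^2*(b + 1)^2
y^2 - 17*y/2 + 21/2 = (y - 7)*(y - 3/2)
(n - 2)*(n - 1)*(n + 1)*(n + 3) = n^4 + n^3 - 7*n^2 - n + 6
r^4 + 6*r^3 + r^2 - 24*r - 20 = (r - 2)*(r + 1)*(r + 2)*(r + 5)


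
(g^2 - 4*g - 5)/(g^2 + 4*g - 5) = (g^2 - 4*g - 5)/(g^2 + 4*g - 5)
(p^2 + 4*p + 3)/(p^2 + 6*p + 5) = (p + 3)/(p + 5)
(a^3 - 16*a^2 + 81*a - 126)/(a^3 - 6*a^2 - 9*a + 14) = (a^2 - 9*a + 18)/(a^2 + a - 2)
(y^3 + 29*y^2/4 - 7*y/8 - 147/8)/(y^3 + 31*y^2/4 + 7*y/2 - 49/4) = (y - 3/2)/(y - 1)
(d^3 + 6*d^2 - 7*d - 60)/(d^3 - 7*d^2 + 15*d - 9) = (d^2 + 9*d + 20)/(d^2 - 4*d + 3)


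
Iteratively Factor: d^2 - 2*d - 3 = (d + 1)*(d - 3)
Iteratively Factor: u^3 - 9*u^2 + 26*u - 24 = (u - 4)*(u^2 - 5*u + 6) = (u - 4)*(u - 3)*(u - 2)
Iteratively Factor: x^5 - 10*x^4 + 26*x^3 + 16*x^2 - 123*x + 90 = (x - 1)*(x^4 - 9*x^3 + 17*x^2 + 33*x - 90) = (x - 1)*(x + 2)*(x^3 - 11*x^2 + 39*x - 45) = (x - 3)*(x - 1)*(x + 2)*(x^2 - 8*x + 15) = (x - 5)*(x - 3)*(x - 1)*(x + 2)*(x - 3)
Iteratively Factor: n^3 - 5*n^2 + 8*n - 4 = (n - 2)*(n^2 - 3*n + 2) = (n - 2)^2*(n - 1)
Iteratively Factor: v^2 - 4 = (v + 2)*(v - 2)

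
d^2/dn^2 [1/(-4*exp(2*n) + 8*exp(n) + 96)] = (4*(1 - exp(n))^2*exp(n) + (2*exp(n) - 1)*(-exp(2*n) + 2*exp(n) + 24))*exp(n)/(2*(-exp(2*n) + 2*exp(n) + 24)^3)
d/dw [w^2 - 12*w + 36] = 2*w - 12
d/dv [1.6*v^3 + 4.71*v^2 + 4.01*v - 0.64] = 4.8*v^2 + 9.42*v + 4.01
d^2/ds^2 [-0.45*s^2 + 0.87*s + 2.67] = -0.900000000000000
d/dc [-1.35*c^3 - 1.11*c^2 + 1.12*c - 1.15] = -4.05*c^2 - 2.22*c + 1.12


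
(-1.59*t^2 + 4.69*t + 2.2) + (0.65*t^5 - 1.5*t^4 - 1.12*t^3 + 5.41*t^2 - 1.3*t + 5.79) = 0.65*t^5 - 1.5*t^4 - 1.12*t^3 + 3.82*t^2 + 3.39*t + 7.99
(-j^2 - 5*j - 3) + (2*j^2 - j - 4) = j^2 - 6*j - 7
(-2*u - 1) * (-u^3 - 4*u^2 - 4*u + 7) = 2*u^4 + 9*u^3 + 12*u^2 - 10*u - 7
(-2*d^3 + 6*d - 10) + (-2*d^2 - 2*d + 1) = -2*d^3 - 2*d^2 + 4*d - 9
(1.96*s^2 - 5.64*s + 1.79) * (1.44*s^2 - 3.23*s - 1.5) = 2.8224*s^4 - 14.4524*s^3 + 17.8548*s^2 + 2.6783*s - 2.685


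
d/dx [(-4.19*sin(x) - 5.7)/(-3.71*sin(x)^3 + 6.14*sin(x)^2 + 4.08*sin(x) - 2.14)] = (-31.0898*sin(x)^3 - 37.7144*sin(x)^2 + 69.996*sin(x) + 32.2226)*cos(x)/(13.7641*sin(x)^6 - 45.5588*sin(x)^5 + 7.42599999999999*sin(x)^4 + 65.9812*sin(x)^3 - 9.6328*sin(x)^2 - 17.4624*sin(x) + 4.5796)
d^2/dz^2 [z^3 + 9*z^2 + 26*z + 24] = 6*z + 18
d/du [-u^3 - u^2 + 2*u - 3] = -3*u^2 - 2*u + 2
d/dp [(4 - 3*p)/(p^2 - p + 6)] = (-3*p^2 + 3*p + (2*p - 1)*(3*p - 4) - 18)/(p^2 - p + 6)^2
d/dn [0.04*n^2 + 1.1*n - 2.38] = 0.08*n + 1.1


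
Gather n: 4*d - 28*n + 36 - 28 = 4*d - 28*n + 8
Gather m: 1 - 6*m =1 - 6*m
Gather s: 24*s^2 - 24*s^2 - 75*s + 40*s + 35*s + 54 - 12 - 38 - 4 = 0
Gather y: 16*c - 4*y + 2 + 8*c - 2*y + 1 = 24*c - 6*y + 3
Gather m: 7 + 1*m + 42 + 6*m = 7*m + 49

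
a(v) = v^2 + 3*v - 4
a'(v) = 2*v + 3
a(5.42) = 41.64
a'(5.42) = 13.84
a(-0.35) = -4.93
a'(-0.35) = 2.30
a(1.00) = 0.00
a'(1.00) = 5.00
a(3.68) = 20.58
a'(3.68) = 10.36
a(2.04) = 6.28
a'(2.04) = 7.08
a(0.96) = -0.20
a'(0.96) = 4.92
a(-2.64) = -4.95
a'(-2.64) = -2.28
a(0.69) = -1.45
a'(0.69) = 4.38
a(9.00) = 104.00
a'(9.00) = 21.00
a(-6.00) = 14.00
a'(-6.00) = -9.00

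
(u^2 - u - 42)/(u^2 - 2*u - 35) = (u + 6)/(u + 5)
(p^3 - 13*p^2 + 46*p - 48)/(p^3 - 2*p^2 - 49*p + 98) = (p^2 - 11*p + 24)/(p^2 - 49)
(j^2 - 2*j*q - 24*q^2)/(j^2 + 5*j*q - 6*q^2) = (j^2 - 2*j*q - 24*q^2)/(j^2 + 5*j*q - 6*q^2)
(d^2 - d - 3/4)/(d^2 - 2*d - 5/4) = (2*d - 3)/(2*d - 5)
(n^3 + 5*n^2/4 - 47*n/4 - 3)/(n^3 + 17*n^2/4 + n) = (n - 3)/n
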